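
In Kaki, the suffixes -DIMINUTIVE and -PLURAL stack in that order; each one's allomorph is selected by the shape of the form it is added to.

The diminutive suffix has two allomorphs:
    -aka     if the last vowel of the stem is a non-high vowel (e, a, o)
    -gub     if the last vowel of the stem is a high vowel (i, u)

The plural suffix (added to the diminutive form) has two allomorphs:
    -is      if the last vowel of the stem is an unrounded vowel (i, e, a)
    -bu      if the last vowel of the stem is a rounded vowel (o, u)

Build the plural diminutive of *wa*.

waakais

*wa*: last vowel = /a/, a non-high vowel → -aka → *waaka*.
The last vowel of the diminutive form *waaka* is /a/, which is an unrounded vowel, so the plural suffix is -is, giving *waakais*.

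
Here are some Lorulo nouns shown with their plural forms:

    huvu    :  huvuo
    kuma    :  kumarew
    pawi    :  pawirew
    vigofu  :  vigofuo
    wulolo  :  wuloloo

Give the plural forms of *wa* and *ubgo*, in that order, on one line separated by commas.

warew, ubgoo

The pattern is rounding harmony: -o when the last vowel of the stem is a rounded vowel (*huvu*, *vigofu*, *wulolo*); -rew when the last vowel of the stem is an unrounded vowel (*kuma*, *pawi*).
The last vowel of *wa* is /a/, which is an unrounded vowel, so the suffix is -rew, giving *warew*.
Since the last vowel of *ubgo* is /o/ (a rounded vowel), it takes -o, giving *ubgoo*.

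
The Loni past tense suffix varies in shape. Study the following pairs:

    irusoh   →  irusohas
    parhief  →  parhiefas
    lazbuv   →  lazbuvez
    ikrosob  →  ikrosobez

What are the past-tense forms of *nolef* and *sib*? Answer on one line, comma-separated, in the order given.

The suffix is conditioned by the final consonant: -as when the stem ends in a voiceless consonant (*irusoh*, *parhief*); -ez when the stem ends in a voiced consonant (*lazbuv*, *ikrosob*).
*nolef* — final consonant /f/ (voiceless) → -as → *nolefas*.
*sib*: final consonant = /b/, voiced → -ez → *sibez*.

nolefas, sibez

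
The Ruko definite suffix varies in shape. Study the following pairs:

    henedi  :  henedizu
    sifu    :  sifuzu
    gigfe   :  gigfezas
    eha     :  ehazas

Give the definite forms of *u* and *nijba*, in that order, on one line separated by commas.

uzu, nijbazas

The suffix is conditioned by the last vowel: -zu when the last vowel of the stem is a high vowel (*henedi*, *sifu*); -zas when the last vowel of the stem is a non-high vowel (*gigfe*, *eha*).
The last vowel of *u* is /u/, which is a high vowel, so the suffix is -zu, giving *uzu*.
Since the last vowel of *nijba* is /a/ (a non-high vowel), it takes -zas, giving *nijbazas*.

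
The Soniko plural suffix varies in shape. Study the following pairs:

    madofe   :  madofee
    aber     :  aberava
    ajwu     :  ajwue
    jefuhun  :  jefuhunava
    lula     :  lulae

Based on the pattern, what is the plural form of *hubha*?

hubhae

The pattern is consonant vs. vowel: -ava when the stem ends in a consonant (*aber*, *jefuhun*); -e when the stem ends in a vowel (*madofe*, *ajwu*, *lula*).
*hubha* — final sound /a/ (a vowel) → -e → *hubhae*.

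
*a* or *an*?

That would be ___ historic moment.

a

The indefinite article is chosen by the initial *sound* of the following word, not its spelling.
*historic* begins with the sound /h/ (h is pronounced in standard usage) — a consonant sound.
So the article is *a*: That would be a historic moment.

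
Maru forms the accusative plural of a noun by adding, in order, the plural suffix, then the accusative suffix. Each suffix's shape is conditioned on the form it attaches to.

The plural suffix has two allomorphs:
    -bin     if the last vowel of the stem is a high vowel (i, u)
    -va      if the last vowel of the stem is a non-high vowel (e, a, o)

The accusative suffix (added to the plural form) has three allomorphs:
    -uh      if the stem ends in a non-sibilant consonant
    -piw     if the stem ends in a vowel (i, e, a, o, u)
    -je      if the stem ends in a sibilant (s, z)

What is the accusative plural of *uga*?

*uga* — last vowel /a/ (a non-high vowel) → -va → *ugava*.
Since the final sound of the plural form *ugava* is /a/ (a vowel), it takes -piw, giving *ugavapiw*.

ugavapiw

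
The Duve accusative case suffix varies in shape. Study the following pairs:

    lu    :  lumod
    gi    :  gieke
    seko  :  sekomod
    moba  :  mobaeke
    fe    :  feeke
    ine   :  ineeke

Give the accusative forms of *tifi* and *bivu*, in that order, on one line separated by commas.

The alternation tracks the last vowel of the stem — -mod when the last vowel of the stem is a rounded vowel (*lu*, *seko*); -eke when the last vowel of the stem is an unrounded vowel (*gi*, *moba*, *fe*, *ine*).
*tifi*: last vowel = /i/, an unrounded vowel → -eke → *tifieke*.
Since the last vowel of *bivu* is /u/ (a rounded vowel), it takes -mod, giving *bivumod*.

tifieke, bivumod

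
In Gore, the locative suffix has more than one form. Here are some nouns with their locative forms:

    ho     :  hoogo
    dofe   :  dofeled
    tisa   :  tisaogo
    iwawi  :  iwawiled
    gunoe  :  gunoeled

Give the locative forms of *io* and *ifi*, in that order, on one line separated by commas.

ioogo, ifiled

The pattern is front/back vowel harmony: -led when the last vowel of the stem is a front vowel (*dofe*, *iwawi*, *gunoe*); -ogo when the last vowel of the stem is a back vowel (*ho*, *tisa*).
The last vowel of *io* is /o/, which is a back vowel, so the suffix is -ogo, giving *ioogo*.
The last vowel of *ifi* is /i/, which is a front vowel, so the suffix is -led, giving *ifiled*.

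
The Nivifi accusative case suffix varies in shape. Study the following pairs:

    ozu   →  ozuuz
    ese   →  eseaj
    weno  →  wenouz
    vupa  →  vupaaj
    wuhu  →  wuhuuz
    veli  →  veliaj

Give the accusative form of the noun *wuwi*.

The alternation tracks the last vowel of the stem — -uz when the last vowel of the stem is a rounded vowel (*ozu*, *weno*, *wuhu*); -aj when the last vowel of the stem is an unrounded vowel (*ese*, *vupa*, *veli*).
The last vowel of *wuwi* is /i/, which is an unrounded vowel, so the suffix is -aj, giving *wuwiaj*.

wuwiaj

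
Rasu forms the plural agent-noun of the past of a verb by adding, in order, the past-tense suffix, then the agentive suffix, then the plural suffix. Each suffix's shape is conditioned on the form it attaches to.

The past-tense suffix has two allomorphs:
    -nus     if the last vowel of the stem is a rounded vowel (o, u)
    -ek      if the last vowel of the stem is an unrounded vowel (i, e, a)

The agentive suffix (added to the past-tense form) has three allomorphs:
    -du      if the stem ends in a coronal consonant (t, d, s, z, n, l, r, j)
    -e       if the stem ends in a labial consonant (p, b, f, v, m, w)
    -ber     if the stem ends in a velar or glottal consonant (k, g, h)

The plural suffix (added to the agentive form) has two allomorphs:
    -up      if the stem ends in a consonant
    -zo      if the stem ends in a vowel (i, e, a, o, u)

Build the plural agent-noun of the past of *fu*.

Since the last vowel of *fu* is /u/ (a rounded vowel), it takes -nus, giving *funus*.
The past-tense form *funus* — final consonant /s/ (coronal) → -du → *funusdu*.
The final sound of the agentive form *funusdu* is /u/, which is a vowel, so the plural suffix is -zo, giving *funusduzo*.

funusduzo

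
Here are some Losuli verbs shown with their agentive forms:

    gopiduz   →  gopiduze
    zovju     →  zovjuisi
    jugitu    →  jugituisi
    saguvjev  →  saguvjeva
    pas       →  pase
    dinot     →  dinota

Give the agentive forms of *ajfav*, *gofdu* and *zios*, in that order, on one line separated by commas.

The pattern is sibilance of the final sound: -e when the stem ends in a sibilant (*gopiduz*, *pas*); -a when the stem ends in a non-sibilant consonant (*saguvjev*, *dinot*); -isi when the stem ends in a vowel (*zovju*, *jugitu*).
Since the final sound of *ajfav* is /v/ (a non-sibilant consonant), it takes -a, giving *ajfava*.
*gofdu* — final sound /u/ (a vowel) → -isi → *gofduisi*.
*zios*: final sound = /s/, a sibilant → -e → *ziose*.

ajfava, gofduisi, ziose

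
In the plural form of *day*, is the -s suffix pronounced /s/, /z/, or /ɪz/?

/z/

The stem *day* ends in a voiced non-sibilant sound.
The plural suffix surfaces as /ɪz/ after sibilants, /s/ after other voiceless consonants, and /z/ after other voiced sounds.
So the plural -s on *day* is pronounced /z/.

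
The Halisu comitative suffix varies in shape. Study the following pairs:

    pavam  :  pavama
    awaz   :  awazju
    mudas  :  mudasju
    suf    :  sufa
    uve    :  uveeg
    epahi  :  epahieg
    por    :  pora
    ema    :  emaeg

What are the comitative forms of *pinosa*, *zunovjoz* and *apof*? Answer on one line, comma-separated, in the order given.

pinosaeg, zunovjozju, apofa

The pattern is sibilance of the final sound: -ju when the stem ends in a sibilant (*awaz*, *mudas*); -a when the stem ends in a non-sibilant consonant (*pavam*, *suf*, *por*); -eg when the stem ends in a vowel (*uve*, *epahi*, *ema*).
*pinosa*: final sound = /a/, a vowel → -eg → *pinosaeg*.
Since the final sound of *zunovjoz* is /z/ (a sibilant), it takes -ju, giving *zunovjozju*.
The final sound of *apof* is /f/, which is a non-sibilant consonant, so the suffix is -a, giving *apofa*.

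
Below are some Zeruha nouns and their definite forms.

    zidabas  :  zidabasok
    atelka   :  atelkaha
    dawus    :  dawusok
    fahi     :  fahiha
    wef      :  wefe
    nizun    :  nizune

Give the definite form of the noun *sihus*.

The pattern is sibilance of the final sound: -ok when the stem ends in a sibilant (*zidabas*, *dawus*); -e when the stem ends in a non-sibilant consonant (*wef*, *nizun*); -ha when the stem ends in a vowel (*atelka*, *fahi*).
*sihus* — final sound /s/ (a sibilant) → -ok → *sihusok*.

sihusok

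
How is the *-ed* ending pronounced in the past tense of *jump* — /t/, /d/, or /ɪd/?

The stem *jump* ends in a voiceless consonant other than /t/.
The -ed suffix is realized as /ɪd/ after /t, d/; as /t/ after other voiceless consonants; and as /d/ after other voiced sounds.
So -ed on *jump* is pronounced /t/.

/t/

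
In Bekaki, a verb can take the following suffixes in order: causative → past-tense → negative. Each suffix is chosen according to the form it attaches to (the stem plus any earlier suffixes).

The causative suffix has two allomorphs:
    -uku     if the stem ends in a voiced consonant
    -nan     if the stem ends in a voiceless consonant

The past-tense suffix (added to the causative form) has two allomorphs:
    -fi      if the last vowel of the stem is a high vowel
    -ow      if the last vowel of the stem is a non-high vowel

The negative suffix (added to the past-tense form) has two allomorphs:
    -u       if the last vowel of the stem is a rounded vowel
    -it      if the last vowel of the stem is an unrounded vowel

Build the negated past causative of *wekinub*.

wekinubukufiit

The final consonant of *wekinub* is /b/, which is voiced, so the causative suffix is -uku, giving *wekinubuku*.
The last vowel of the causative form *wekinubuku* is /u/, which is a high vowel, so the past-tense suffix is -fi, giving *wekinubukufi*.
Since the last vowel of the past-tense form *wekinubukufi* is /i/ (an unrounded vowel), it takes -it, giving *wekinubukufiit*.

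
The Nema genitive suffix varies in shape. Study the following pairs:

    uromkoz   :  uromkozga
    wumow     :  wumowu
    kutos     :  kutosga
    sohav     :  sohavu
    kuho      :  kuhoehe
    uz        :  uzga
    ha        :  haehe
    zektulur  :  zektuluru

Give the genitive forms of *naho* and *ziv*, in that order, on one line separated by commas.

The suffix is conditioned by the final sound: -ga when the stem ends in a sibilant (*uromkoz*, *kutos*, *uz*); -u when the stem ends in a non-sibilant consonant (*wumow*, *sohav*, *zektulur*); -ehe when the stem ends in a vowel (*kuho*, *ha*).
The final sound of *naho* is /o/, which is a vowel, so the suffix is -ehe, giving *nahoehe*.
The final sound of *ziv* is /v/, which is a non-sibilant consonant, so the suffix is -u, giving *zivu*.

nahoehe, zivu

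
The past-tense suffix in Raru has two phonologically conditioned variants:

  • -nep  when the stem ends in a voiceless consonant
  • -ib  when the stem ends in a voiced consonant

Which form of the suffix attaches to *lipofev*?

*lipofev* — final consonant /v/ (voiced) → -ib.

-ib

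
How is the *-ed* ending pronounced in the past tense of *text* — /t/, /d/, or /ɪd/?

/ɪd/

The stem *text* ends in /t/ or /d/.
The -ed suffix is realized as /ɪd/ after /t, d/; as /t/ after other voiceless consonants; and as /d/ after other voiced sounds.
So -ed on *text* is pronounced /ɪd/.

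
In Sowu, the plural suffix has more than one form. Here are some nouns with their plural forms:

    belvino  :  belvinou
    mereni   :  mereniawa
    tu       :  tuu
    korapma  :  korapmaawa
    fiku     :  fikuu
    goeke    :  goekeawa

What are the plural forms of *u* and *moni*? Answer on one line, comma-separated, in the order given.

uu, moniawa

The alternation tracks the last vowel of the stem — -u when the last vowel of the stem is a rounded vowel (*belvino*, *tu*, *fiku*); -awa when the last vowel of the stem is an unrounded vowel (*mereni*, *korapma*, *goeke*).
*u*: last vowel = /u/, a rounded vowel → -u → *uu*.
*moni* — last vowel /i/ (an unrounded vowel) → -awa → *moniawa*.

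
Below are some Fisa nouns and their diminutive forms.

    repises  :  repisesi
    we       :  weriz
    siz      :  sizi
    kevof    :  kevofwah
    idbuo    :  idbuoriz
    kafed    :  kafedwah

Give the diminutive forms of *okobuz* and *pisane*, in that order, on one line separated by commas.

okobuzi, pisaneriz

The suffix is conditioned by the final sound: -i when the stem ends in a sibilant (*repises*, *siz*); -wah when the stem ends in a non-sibilant consonant (*kevof*, *kafed*); -riz when the stem ends in a vowel (*we*, *idbuo*).
*okobuz* — final sound /z/ (a sibilant) → -i → *okobuzi*.
Since the final sound of *pisane* is /e/ (a vowel), it takes -riz, giving *pisaneriz*.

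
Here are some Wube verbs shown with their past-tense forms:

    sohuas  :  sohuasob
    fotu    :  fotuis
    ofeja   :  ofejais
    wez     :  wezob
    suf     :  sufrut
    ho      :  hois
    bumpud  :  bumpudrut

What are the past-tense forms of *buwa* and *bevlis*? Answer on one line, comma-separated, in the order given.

The suffix is conditioned by the final sound: -ob when the stem ends in a sibilant (*sohuas*, *wez*); -rut when the stem ends in a non-sibilant consonant (*suf*, *bumpud*); -is when the stem ends in a vowel (*fotu*, *ofeja*, *ho*).
The final sound of *buwa* is /a/, which is a vowel, so the suffix is -is, giving *buwais*.
The final sound of *bevlis* is /s/, which is a sibilant, so the suffix is -ob, giving *bevlisob*.

buwais, bevlisob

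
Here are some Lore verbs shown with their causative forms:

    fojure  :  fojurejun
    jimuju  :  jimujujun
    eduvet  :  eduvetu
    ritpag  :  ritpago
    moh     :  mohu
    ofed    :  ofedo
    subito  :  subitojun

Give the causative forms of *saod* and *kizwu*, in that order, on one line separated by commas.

The alternation tracks the final sound of the stem — -u when the stem ends in a voiceless consonant (*eduvet*, *moh*); -o when the stem ends in a voiced consonant (*ritpag*, *ofed*); -jun when the stem ends in a vowel (*fojure*, *jimuju*, *subito*).
Since the final sound of *saod* is /d/ (a voiced consonant), it takes -o, giving *saodo*.
Since the final sound of *kizwu* is /u/ (a vowel), it takes -jun, giving *kizwujun*.

saodo, kizwujun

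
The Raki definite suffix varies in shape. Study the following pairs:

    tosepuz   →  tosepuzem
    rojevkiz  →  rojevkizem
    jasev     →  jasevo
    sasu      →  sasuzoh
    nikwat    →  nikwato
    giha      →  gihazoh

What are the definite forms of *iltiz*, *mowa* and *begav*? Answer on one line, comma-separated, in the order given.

iltizem, mowazoh, begavo

The suffix is conditioned by the final sound: -em when the stem ends in a sibilant (*tosepuz*, *rojevkiz*); -o when the stem ends in a non-sibilant consonant (*jasev*, *nikwat*); -zoh when the stem ends in a vowel (*sasu*, *giha*).
The final sound of *iltiz* is /z/, which is a sibilant, so the suffix is -em, giving *iltizem*.
*mowa*: final sound = /a/, a vowel → -zoh → *mowazoh*.
Since the final sound of *begav* is /v/ (a non-sibilant consonant), it takes -o, giving *begavo*.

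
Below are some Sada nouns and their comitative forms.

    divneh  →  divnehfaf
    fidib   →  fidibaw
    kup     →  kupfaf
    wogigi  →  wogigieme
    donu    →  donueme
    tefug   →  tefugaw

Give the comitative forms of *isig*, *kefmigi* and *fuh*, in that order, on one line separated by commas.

isigaw, kefmigieme, fuhfaf

The suffix is conditioned by the final sound: -faf when the stem ends in a voiceless consonant (*divneh*, *kup*); -aw when the stem ends in a voiced consonant (*fidib*, *tefug*); -eme when the stem ends in a vowel (*wogigi*, *donu*).
*isig* — final sound /g/ (a voiced consonant) → -aw → *isigaw*.
*kefmigi*: final sound = /i/, a vowel → -eme → *kefmigieme*.
Since the final sound of *fuh* is /h/ (a voiceless consonant), it takes -faf, giving *fuhfaf*.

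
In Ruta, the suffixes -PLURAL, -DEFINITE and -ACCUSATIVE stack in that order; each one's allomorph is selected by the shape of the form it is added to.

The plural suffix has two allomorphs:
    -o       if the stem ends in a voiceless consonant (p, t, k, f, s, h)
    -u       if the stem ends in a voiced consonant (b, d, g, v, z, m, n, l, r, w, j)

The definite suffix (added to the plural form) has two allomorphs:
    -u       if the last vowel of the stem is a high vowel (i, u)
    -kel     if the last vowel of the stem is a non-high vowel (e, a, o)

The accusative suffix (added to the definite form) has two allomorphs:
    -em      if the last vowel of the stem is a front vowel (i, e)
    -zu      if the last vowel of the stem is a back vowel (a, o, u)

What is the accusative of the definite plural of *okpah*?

The final consonant of *okpah* is /h/, which is voiceless, so the plural suffix is -o, giving *okpaho*.
The plural form *okpaho* — last vowel /o/ (a non-high vowel) → -kel → *okpahokel*.
Since the last vowel of the definite form *okpahokel* is /e/ (a front vowel), it takes -em, giving *okpahokelem*.

okpahokelem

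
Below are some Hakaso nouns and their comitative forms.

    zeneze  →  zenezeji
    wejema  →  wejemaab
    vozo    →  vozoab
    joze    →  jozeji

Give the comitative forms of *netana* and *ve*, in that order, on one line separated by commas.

netanaab, veji

The alternation tracks the last vowel of the stem — -ji when the last vowel of the stem is a front vowel (*zeneze*, *joze*); -ab when the last vowel of the stem is a back vowel (*wejema*, *vozo*).
*netana* — last vowel /a/ (a back vowel) → -ab → *netanaab*.
*ve*: last vowel = /e/, a front vowel → -ji → *veji*.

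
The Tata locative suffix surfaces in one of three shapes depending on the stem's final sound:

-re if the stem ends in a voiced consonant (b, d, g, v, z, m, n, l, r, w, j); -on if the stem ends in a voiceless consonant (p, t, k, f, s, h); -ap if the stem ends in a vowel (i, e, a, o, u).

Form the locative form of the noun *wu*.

The final sound of *wu* is /u/, which is a vowel, so the suffix is -ap, giving *wuap*.

wuap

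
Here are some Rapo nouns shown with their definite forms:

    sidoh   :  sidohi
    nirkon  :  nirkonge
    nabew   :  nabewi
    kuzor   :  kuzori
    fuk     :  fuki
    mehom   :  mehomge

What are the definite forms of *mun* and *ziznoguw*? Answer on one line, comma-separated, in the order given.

Looking at the final consonant of each stem: -ge when the stem ends in a nasal (*nirkon*, *mehom*); -i when the stem ends in a non-nasal consonant (*sidoh*, *nabew*, *kuzor*, *fuk*).
*mun* — final consonant /n/ (a nasal) → -ge → *munge*.
*ziznoguw* — final consonant /w/ (non-nasal) → -i → *ziznoguwi*.

munge, ziznoguwi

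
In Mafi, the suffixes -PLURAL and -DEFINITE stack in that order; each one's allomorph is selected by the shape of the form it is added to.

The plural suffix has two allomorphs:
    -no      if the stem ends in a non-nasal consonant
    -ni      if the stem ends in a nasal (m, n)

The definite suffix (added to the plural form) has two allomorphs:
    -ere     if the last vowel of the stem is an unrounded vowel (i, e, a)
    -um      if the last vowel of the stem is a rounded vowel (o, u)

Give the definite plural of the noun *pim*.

*pim* — final consonant /m/ (a nasal) → -ni → *pimni*.
The plural form *pimni* — last vowel /i/ (an unrounded vowel) → -ere → *pimniere*.

pimniere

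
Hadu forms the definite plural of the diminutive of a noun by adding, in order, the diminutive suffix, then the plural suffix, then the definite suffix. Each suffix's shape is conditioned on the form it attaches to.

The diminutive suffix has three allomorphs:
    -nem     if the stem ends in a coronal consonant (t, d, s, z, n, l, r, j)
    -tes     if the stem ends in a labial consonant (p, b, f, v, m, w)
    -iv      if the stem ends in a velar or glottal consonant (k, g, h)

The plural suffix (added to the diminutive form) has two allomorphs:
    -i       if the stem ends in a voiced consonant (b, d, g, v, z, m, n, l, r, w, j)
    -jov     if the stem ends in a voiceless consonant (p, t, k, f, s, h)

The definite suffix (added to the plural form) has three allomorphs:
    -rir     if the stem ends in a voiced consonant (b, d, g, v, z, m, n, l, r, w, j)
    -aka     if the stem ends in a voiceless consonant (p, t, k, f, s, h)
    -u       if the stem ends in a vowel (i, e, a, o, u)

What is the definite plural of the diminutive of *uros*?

Since the final consonant of *uros* is /s/ (coronal), it takes -nem, giving *urosnem*.
The diminutive form *urosnem* — final consonant /m/ (voiced) → -i → *urosnemi*.
The plural form *urosnemi* — final sound /i/ (a vowel) → -u → *urosnemiu*.

urosnemiu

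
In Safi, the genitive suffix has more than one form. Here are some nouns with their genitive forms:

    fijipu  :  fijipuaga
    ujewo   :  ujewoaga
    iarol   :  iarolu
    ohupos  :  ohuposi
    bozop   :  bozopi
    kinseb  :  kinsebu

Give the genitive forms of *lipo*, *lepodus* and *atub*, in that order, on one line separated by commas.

lipoaga, lepodusi, atubu

The suffix is conditioned by the final sound: -i when the stem ends in a voiceless consonant (*ohupos*, *bozop*); -u when the stem ends in a voiced consonant (*iarol*, *kinseb*); -aga when the stem ends in a vowel (*fijipu*, *ujewo*).
*lipo*: final sound = /o/, a vowel → -aga → *lipoaga*.
The final sound of *lepodus* is /s/, which is a voiceless consonant, so the suffix is -i, giving *lepodusi*.
*atub* — final sound /b/ (a voiced consonant) → -u → *atubu*.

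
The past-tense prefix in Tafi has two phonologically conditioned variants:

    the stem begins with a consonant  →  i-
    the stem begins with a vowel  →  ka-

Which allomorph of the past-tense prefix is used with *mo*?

i-

The first sound of *mo* is /m/, which is a consonant, so the prefix is i-.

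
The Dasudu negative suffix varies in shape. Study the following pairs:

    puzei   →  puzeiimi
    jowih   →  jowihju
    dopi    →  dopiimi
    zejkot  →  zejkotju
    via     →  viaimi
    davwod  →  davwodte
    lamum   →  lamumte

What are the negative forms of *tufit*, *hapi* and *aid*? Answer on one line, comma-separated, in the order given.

The alternation tracks the final sound of the stem — -ju when the stem ends in a voiceless consonant (*jowih*, *zejkot*); -te when the stem ends in a voiced consonant (*davwod*, *lamum*); -imi when the stem ends in a vowel (*puzei*, *dopi*, *via*).
*tufit*: final sound = /t/, a voiceless consonant → -ju → *tufitju*.
*hapi*: final sound = /i/, a vowel → -imi → *hapiimi*.
Since the final sound of *aid* is /d/ (a voiced consonant), it takes -te, giving *aidte*.

tufitju, hapiimi, aidte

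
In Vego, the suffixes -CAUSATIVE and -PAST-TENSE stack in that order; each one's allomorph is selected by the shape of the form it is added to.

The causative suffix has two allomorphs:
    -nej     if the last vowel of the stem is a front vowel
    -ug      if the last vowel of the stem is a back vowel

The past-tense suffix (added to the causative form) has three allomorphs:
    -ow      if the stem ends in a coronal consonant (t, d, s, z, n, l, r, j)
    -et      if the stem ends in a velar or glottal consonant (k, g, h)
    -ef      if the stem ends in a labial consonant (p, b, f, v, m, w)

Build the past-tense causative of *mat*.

Since the last vowel of *mat* is /a/ (a back vowel), it takes -ug, giving *matug*.
The causative form *matug* — final consonant /g/ (velar/glottal) → -et → *matuget*.

matuget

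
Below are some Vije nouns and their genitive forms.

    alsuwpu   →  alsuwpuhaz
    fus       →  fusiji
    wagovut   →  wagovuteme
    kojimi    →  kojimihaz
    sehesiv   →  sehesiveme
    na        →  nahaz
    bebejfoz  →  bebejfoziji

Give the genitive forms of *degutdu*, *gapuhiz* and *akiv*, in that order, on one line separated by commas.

degutduhaz, gapuhiziji, akiveme

The alternation tracks the final sound of the stem — -iji when the stem ends in a sibilant (*fus*, *bebejfoz*); -eme when the stem ends in a non-sibilant consonant (*wagovut*, *sehesiv*); -haz when the stem ends in a vowel (*alsuwpu*, *kojimi*, *na*).
*degutdu*: final sound = /u/, a vowel → -haz → *degutduhaz*.
*gapuhiz*: final sound = /z/, a sibilant → -iji → *gapuhiziji*.
*akiv*: final sound = /v/, a non-sibilant consonant → -eme → *akiveme*.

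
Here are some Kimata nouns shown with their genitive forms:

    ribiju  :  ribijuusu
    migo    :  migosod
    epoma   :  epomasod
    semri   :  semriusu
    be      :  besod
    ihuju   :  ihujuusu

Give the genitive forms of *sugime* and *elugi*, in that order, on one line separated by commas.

The suffix is conditioned by the last vowel: -usu when the last vowel of the stem is a high vowel (*ribiju*, *semri*, *ihuju*); -sod when the last vowel of the stem is a non-high vowel (*migo*, *epoma*, *be*).
The last vowel of *sugime* is /e/, which is a non-high vowel, so the suffix is -sod, giving *sugimesod*.
The last vowel of *elugi* is /i/, which is a high vowel, so the suffix is -usu, giving *elugiusu*.

sugimesod, elugiusu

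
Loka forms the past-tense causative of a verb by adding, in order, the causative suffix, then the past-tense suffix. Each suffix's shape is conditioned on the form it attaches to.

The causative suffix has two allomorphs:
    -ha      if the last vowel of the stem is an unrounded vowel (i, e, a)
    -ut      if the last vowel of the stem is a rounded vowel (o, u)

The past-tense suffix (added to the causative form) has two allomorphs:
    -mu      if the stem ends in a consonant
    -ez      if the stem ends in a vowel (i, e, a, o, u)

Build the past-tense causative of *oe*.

oehaez

*oe* — last vowel /e/ (an unrounded vowel) → -ha → *oeha*.
The causative form *oeha* — final sound /a/ (a vowel) → -ez → *oehaez*.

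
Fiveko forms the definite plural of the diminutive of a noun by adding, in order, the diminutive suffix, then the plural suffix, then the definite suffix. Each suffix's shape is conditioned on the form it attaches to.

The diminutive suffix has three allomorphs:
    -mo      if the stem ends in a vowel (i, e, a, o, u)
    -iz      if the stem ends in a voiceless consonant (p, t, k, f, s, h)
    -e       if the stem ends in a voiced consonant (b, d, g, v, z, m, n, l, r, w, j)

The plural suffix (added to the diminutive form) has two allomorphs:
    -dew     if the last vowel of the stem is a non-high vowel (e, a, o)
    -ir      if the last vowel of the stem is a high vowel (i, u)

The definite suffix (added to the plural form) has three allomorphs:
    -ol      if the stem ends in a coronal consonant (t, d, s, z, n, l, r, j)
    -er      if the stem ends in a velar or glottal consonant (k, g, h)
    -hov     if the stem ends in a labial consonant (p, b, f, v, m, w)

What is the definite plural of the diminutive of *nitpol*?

nitpoledewhov

*nitpol*: final sound = /l/, a voiced consonant → -e → *nitpole*.
The diminutive form *nitpole*: last vowel = /e/, a non-high vowel → -dew → *nitpoledew*.
The plural form *nitpoledew*: final consonant = /w/, labial → -hov → *nitpoledewhov*.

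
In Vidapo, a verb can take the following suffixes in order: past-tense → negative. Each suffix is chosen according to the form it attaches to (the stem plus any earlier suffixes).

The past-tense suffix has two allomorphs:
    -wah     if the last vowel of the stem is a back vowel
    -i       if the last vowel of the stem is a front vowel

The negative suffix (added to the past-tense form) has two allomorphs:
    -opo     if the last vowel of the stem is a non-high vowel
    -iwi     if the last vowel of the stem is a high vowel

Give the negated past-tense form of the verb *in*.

iniiwi

*in* — last vowel /i/ (a front vowel) → -i → *ini*.
The past-tense form *ini* — last vowel /i/ (a high vowel) → -iwi → *iniiwi*.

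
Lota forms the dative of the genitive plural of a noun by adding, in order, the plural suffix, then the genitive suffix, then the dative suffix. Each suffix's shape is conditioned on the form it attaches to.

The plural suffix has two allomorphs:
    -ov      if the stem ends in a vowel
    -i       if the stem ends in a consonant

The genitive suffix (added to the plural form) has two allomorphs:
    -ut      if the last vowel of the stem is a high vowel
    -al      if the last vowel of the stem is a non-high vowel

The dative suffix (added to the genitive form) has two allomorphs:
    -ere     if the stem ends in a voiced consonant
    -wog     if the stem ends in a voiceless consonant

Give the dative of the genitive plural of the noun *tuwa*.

The final sound of *tuwa* is /a/, which is a vowel, so the plural suffix is -ov, giving *tuwaov*.
The plural form *tuwaov* — last vowel /o/ (a non-high vowel) → -al → *tuwaoval*.
The genitive form *tuwaoval*: final consonant = /l/, voiced → -ere → *tuwaovalere*.

tuwaovalere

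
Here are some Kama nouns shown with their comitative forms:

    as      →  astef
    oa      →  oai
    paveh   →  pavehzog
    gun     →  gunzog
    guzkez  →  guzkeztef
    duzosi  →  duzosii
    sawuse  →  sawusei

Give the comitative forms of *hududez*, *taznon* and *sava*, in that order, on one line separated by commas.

hududeztef, taznonzog, savai

The pattern is sibilance of the final sound: -tef when the stem ends in a sibilant (*as*, *guzkez*); -zog when the stem ends in a non-sibilant consonant (*paveh*, *gun*); -i when the stem ends in a vowel (*oa*, *duzosi*, *sawuse*).
The final sound of *hududez* is /z/, which is a sibilant, so the suffix is -tef, giving *hududeztef*.
The final sound of *taznon* is /n/, which is a non-sibilant consonant, so the suffix is -zog, giving *taznonzog*.
Since the final sound of *sava* is /a/ (a vowel), it takes -i, giving *savai*.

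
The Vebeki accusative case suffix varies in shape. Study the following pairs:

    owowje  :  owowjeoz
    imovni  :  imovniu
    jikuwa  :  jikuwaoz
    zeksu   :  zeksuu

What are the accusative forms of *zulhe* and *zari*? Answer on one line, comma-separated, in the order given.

The pattern is height harmony: -u when the last vowel of the stem is a high vowel (*imovni*, *zeksu*); -oz when the last vowel of the stem is a non-high vowel (*owowje*, *jikuwa*).
Since the last vowel of *zulhe* is /e/ (a non-high vowel), it takes -oz, giving *zulheoz*.
*zari*: last vowel = /i/, a high vowel → -u → *zariu*.

zulheoz, zariu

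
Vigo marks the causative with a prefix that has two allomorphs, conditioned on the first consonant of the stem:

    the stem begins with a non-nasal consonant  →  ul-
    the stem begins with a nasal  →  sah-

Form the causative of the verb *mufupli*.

sahmufupli

The first consonant of *mufupli* is /m/, which is a nasal, so the prefix is sah-, giving *sahmufupli*.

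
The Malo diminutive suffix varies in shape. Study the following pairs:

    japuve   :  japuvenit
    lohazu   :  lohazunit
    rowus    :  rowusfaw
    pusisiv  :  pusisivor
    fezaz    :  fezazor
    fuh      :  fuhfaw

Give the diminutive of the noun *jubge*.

jubgenit

The pattern is voicing of the final sound: -faw when the stem ends in a voiceless consonant (*rowus*, *fuh*); -or when the stem ends in a voiced consonant (*pusisiv*, *fezaz*); -nit when the stem ends in a vowel (*japuve*, *lohazu*).
The final sound of *jubge* is /e/, which is a vowel, so the suffix is -nit, giving *jubgenit*.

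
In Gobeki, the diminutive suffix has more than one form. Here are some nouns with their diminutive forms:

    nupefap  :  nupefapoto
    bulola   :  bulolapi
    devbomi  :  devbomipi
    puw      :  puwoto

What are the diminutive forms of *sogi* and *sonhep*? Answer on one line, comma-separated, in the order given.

sogipi, sonhepoto

The pattern is consonant vs. vowel: -oto when the stem ends in a consonant (*nupefap*, *puw*); -pi when the stem ends in a vowel (*bulola*, *devbomi*).
*sogi* — final sound /i/ (a vowel) → -pi → *sogipi*.
Since the final sound of *sonhep* is /p/ (a consonant), it takes -oto, giving *sonhepoto*.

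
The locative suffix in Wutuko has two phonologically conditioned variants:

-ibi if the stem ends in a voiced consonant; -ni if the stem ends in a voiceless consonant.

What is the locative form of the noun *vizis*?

vizisni

The final consonant of *vizis* is /s/, which is voiceless, so the suffix is -ni, giving *vizisni*.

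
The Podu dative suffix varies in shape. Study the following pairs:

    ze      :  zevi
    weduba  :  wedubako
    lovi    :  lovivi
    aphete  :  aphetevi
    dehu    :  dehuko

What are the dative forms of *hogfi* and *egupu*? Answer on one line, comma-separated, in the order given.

The pattern is front/back vowel harmony: -vi when the last vowel of the stem is a front vowel (*ze*, *lovi*, *aphete*); -ko when the last vowel of the stem is a back vowel (*weduba*, *dehu*).
Since the last vowel of *hogfi* is /i/ (a front vowel), it takes -vi, giving *hogfivi*.
Since the last vowel of *egupu* is /u/ (a back vowel), it takes -ko, giving *egupuko*.

hogfivi, egupuko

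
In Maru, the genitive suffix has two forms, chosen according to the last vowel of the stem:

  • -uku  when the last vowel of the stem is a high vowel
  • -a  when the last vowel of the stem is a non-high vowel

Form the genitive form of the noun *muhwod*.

The last vowel of *muhwod* is /o/, which is a non-high vowel, so the suffix is -a, giving *muhwoda*.

muhwoda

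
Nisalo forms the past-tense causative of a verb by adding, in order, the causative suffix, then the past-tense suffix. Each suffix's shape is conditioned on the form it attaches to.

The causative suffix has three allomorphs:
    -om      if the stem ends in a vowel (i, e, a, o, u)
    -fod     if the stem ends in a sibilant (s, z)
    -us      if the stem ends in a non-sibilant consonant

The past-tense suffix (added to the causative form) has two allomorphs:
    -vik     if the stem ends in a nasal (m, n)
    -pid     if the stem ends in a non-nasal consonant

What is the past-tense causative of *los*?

*los* — final sound /s/ (a sibilant) → -fod → *losfod*.
The final consonant of the causative form *losfod* is /d/, which is non-nasal, so the past-tense suffix is -pid, giving *losfodpid*.

losfodpid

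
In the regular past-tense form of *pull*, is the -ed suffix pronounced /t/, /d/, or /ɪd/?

The stem *pull* ends in a voiced sound other than /d/.
The -ed suffix is realized as /ɪd/ after /t, d/; as /t/ after other voiceless consonants; and as /d/ after other voiced sounds.
So -ed on *pull* is pronounced /d/.

/d/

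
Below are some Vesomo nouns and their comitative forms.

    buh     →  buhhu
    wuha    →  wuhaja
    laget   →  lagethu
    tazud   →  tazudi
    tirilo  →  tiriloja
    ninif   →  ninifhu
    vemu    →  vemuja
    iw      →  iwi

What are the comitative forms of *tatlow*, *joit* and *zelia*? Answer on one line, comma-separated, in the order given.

The suffix is conditioned by the final sound: -hu when the stem ends in a voiceless consonant (*buh*, *laget*, *ninif*); -i when the stem ends in a voiced consonant (*tazud*, *iw*); -ja when the stem ends in a vowel (*wuha*, *tirilo*, *vemu*).
Since the final sound of *tatlow* is /w/ (a voiced consonant), it takes -i, giving *tatlowi*.
*joit* — final sound /t/ (a voiceless consonant) → -hu → *joithu*.
The final sound of *zelia* is /a/, which is a vowel, so the suffix is -ja, giving *zeliaja*.

tatlowi, joithu, zeliaja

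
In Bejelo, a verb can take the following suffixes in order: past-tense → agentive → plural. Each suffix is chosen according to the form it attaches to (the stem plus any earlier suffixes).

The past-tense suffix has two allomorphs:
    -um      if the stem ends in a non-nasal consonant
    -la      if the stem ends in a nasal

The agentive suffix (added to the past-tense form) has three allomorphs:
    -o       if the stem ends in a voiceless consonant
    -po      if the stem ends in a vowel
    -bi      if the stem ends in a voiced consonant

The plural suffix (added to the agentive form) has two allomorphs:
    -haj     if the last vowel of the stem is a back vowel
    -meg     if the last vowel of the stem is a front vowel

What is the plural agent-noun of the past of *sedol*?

sedolumbimeg

The final consonant of *sedol* is /l/, which is non-nasal, so the past-tense suffix is -um, giving *sedolum*.
The past-tense form *sedolum*: final sound = /m/, a voiced consonant → -bi → *sedolumbi*.
Since the last vowel of the agentive form *sedolumbi* is /i/ (a front vowel), it takes -meg, giving *sedolumbimeg*.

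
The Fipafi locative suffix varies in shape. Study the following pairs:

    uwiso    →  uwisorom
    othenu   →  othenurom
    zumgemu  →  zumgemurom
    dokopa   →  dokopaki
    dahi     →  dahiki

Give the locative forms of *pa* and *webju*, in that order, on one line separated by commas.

The suffix is conditioned by the last vowel: -rom when the last vowel of the stem is a rounded vowel (*uwiso*, *othenu*, *zumgemu*); -ki when the last vowel of the stem is an unrounded vowel (*dokopa*, *dahi*).
Since the last vowel of *pa* is /a/ (an unrounded vowel), it takes -ki, giving *paki*.
The last vowel of *webju* is /u/, which is a rounded vowel, so the suffix is -rom, giving *webjurom*.

paki, webjurom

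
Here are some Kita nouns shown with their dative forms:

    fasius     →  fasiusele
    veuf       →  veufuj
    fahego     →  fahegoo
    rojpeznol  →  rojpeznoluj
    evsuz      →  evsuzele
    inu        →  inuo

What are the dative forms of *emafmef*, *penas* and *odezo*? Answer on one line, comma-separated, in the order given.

The pattern is sibilance of the final sound: -ele when the stem ends in a sibilant (*fasius*, *evsuz*); -uj when the stem ends in a non-sibilant consonant (*veuf*, *rojpeznol*); -o when the stem ends in a vowel (*fahego*, *inu*).
The final sound of *emafmef* is /f/, which is a non-sibilant consonant, so the suffix is -uj, giving *emafmefuj*.
*penas*: final sound = /s/, a sibilant → -ele → *penasele*.
*odezo* — final sound /o/ (a vowel) → -o → *odezoo*.

emafmefuj, penasele, odezoo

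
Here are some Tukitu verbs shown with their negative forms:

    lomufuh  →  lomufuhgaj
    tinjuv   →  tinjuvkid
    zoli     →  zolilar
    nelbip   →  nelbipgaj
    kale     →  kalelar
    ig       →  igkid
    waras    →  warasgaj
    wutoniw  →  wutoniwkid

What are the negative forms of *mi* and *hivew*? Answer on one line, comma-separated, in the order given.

milar, hivewkid

The pattern is voicing of the final sound: -gaj when the stem ends in a voiceless consonant (*lomufuh*, *nelbip*, *waras*); -kid when the stem ends in a voiced consonant (*tinjuv*, *ig*, *wutoniw*); -lar when the stem ends in a vowel (*zoli*, *kale*).
*mi*: final sound = /i/, a vowel → -lar → *milar*.
*hivew* — final sound /w/ (a voiced consonant) → -kid → *hivewkid*.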